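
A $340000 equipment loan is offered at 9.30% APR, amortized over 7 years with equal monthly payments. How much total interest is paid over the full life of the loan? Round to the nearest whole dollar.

$123,864

At 9.30% the monthly rate is 0.0077500, so the payment is 340,000 × 0.0077500 / (1 − 1.0077500^−84) = $5,522.19.
Total paid = 84 × $5,522.19 = $463,863.96; interest = $463,863.96 − $340,000 = $123,863.96.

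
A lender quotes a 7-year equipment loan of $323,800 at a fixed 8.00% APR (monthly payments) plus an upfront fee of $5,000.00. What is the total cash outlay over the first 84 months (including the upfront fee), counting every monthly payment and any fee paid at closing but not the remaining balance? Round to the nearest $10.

At 8.00% the monthly rate is 0.0066667, so the payment is 323,800 × 0.0066667 / (1 − 1.0066667^−84) = $5,046.82.
Total outlay = 84 × $5,046.82 + $5,000.00 = $428,932.88.

$428,930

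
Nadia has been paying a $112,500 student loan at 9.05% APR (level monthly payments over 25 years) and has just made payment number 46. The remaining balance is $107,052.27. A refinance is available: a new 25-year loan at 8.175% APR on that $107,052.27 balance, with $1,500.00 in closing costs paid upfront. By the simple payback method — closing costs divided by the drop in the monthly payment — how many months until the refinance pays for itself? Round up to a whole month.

14 months

Current payment = 112,500 × 9.05%/12 / (1 − (1+0.0075417)^−300) = $947.95.
Refinanced payment = 107,052.27 × 0.0068125 / (1 − (1+0.0068125)^−300) = $838.70.
Monthly savings = $947.95 − $838.70 = $109.25.
Break-even = $1,500.00 / $109.25 = 13.73 → 14 months.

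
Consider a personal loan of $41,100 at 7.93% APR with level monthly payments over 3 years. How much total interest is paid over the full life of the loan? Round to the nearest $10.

At 7.93% the monthly rate is 0.0066083, so the payment is 41,100 × 0.0066083 / (1 − 1.0066083^−36) = $1,286.60.
Total paid = 36 × $1,286.60 = $46,317.60; interest = $46,317.60 − $41,100 = $5,217.60.

$5,220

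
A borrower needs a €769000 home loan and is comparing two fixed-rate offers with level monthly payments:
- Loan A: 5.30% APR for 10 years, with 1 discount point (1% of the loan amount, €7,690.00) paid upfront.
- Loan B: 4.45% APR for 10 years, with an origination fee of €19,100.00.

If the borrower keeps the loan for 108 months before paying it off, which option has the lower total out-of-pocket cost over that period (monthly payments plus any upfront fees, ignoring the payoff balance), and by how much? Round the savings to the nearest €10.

Loan A: at 5.30% the monthly rate is 0.0044167, so the payment is 769,000 × 0.0044167 / (1 − 1.0044167^−120) = €8,269.67.
Loan B: monthly rate = 4.45%/12 = 0.0037083; payment = 769,000 × 0.0037083 / (1 − (1+0.0037083)^−120) = €7,951.27.
Over 108 months: Loan A costs 108 × €8,269.67 + €7,690.00 = €900,814.36; Loan B costs 108 × €7,951.27 + €19,100.00 = €877,837.16.
Loan B is cheaper by €900,814.36 − €877,837.16 = €22,977.20.

Loan B by €22,980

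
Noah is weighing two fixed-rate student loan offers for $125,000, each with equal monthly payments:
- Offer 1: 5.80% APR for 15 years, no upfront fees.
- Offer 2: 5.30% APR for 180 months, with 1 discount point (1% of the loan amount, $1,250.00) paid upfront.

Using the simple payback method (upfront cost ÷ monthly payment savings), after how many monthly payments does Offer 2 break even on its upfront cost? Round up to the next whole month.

Offer 1: monthly rate = 5.8%/12 = 0.0048333; payment = 125,000 × 0.0048333 / (1 − (1+0.0048333)^−180) = $1,041.36.
Offer 2: at 5.30% the monthly rate is 0.0044167, so the payment is 125,000 × 0.0044167 / (1 − 1.0044167^−180) = $1,008.14.
Monthly savings = $1,041.36 − $1,008.14 = $33.22.
Break-even = $1,250.00 / $33.22 = 37.63 → 38 months.

38 months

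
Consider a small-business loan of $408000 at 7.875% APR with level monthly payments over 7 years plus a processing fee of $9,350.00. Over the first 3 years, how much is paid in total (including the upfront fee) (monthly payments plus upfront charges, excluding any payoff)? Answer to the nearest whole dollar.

$237,367

Monthly rate = 7.875%/12 = 0.0065625; payment = 408,000 × 0.0065625 / (1 − (1+0.0065625)^−84) = $6,333.80.
Total outlay = 36 × $6,333.80 + $9,350.00 = $237,366.80.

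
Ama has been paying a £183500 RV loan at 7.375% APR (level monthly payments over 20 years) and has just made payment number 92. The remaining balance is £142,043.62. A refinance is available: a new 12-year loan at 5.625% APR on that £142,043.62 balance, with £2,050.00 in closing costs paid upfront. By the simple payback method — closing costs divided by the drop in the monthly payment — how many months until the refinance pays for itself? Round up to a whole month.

Current payment = 183,500 × 7.375%/12 / (1 − (1+0.0061458)^−240) = £1,464.27.
Refinanced payment = 142,043.62 × 0.0046875 / (1 − (1+0.0046875)^−144) = £1,358.72.
Monthly savings = £1,464.27 − £1,358.72 = £105.55.
Break-even = £2,050.00 / £105.55 = 19.42 → 20 months.

20 months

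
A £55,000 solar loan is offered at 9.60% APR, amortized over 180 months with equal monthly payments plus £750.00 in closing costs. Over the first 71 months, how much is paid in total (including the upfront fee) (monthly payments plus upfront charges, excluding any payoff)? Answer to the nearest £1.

At 9.60% the monthly rate is 0.0080000, so the payment is 55,000 × 0.0080000 / (1 − 1.0080000^−180) = £577.65.
Total outlay = 71 × £577.65 + £750.00 = £41,763.15.

£41,763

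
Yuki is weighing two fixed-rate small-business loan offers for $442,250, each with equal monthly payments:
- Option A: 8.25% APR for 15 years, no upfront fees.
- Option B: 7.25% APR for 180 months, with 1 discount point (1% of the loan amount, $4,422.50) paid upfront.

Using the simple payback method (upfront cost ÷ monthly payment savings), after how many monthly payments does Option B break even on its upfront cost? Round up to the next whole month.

18 months

Option A: monthly rate = 8.25%/12 = 0.0068750; payment = 442,250 × 0.0068750 / (1 − (1+0.0068750)^−180) = $4,290.45.
Option B: monthly rate = 7.25%/12 = 0.0060417; payment = 442,250 × 0.0060417 / (1 − (1+0.0060417)^−180) = $4,037.14.
Monthly savings = $4,290.45 − $4,037.14 = $253.31.
Break-even = $4,422.50 / $253.31 = 17.46 → 18 months.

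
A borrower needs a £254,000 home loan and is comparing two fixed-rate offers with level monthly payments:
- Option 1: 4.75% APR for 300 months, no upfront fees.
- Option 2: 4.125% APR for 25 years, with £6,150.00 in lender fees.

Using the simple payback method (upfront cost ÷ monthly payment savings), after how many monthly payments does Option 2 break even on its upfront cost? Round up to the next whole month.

69 months

Option 1: monthly rate = 4.75%/12 = 0.0039583; payment = 254,000 × 0.0039583 / (1 − (1+0.0039583)^−300) = £1,448.10.
Option 2: monthly rate = 4.125%/12 = 0.0034375; payment = 254,000 × 0.0034375 / (1 − (1+0.0034375)^−300) = £1,358.30.
Monthly savings = £1,448.10 − £1,358.30 = £89.80.
Break-even = £6,150.00 / £89.80 = 68.49 → 69 months.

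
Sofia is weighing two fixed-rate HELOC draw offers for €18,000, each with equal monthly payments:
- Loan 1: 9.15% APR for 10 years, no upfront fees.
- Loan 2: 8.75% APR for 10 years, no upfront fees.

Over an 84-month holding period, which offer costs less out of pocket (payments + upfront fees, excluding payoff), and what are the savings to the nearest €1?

Loan 1: at 9.15% the monthly rate is 0.0076250, so the payment is 18,000 × 0.0076250 / (1 − 1.0076250^−120) = €229.48.
Loan 2: at 8.75% the monthly rate is 0.0072917, so the payment is 18,000 × 0.0072917 / (1 − 1.0072917^−120) = €225.59.
Over 84 months: Loan 1 costs 84 × €229.48 = €19,276.32; Loan 2 costs 84 × €225.59 = €18,949.56.
Loan 2 is cheaper by €19,276.32 − €18,949.56 = €326.76.

Loan 2 by €327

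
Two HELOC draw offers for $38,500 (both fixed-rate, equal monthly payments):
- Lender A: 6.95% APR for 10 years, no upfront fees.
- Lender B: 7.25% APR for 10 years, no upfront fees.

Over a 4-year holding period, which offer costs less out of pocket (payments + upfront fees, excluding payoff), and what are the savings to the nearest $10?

Lender A by $290

Lender A: at 6.95% the monthly rate is 0.0057917, so the payment is 38,500 × 0.0057917 / (1 − 1.0057917^−120) = $446.03.
Lender B: monthly rate = 7.25%/12 = 0.0060417; payment = 38,500 × 0.0060417 / (1 − (1+0.0060417)^−120) = $451.99.
Over 48 months: Lender A costs 48 × $446.03 = $21,409.44; Lender B costs 48 × $451.99 = $21,695.52.
Lender A is cheaper by $21,695.52 − $21,409.44 = $286.08.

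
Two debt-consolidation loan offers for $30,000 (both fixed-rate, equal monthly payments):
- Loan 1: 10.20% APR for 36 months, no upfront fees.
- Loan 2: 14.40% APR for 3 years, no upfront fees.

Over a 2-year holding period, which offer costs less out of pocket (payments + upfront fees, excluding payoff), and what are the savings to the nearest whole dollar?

Loan 1 by $1,448

Loan 1: monthly rate = 10.2%/12 = 0.0085000; payment = 30,000 × 0.0085000 / (1 − (1+0.0085000)^−36) = $970.84.
Loan 2: monthly rate = 14.4%/12 = 0.0120000; payment = 30,000 × 0.0120000 / (1 − (1+0.0120000)^−36) = $1,031.17.
Over 24 months: Loan 1 costs 24 × $970.84 = $23,300.16; Loan 2 costs 24 × $1,031.17 = $24,748.08.
Loan 1 is cheaper by $24,748.08 − $23,300.16 = $1,447.92.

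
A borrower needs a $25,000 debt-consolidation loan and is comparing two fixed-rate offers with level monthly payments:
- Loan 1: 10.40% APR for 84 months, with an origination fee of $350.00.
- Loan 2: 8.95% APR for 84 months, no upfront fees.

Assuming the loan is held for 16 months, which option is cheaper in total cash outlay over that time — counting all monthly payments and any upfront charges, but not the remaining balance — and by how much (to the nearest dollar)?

Loan 2 by $648

Loan 1: at 10.40% the monthly rate is 0.0086667, so the payment is 25,000 × 0.0086667 / (1 − 1.0086667^−84) = $420.21.
Loan 2: at 8.95% the monthly rate is 0.0074583, so the payment is 25,000 × 0.0074583 / (1 − 1.0074583^−84) = $401.59.
Over 16 months: Loan 1 costs 16 × $420.21 + $350.00 = $7,073.36; Loan 2 costs 16 × $401.59 = $6,425.44.
Loan 2 is cheaper by $7,073.36 − $6,425.44 = $647.92.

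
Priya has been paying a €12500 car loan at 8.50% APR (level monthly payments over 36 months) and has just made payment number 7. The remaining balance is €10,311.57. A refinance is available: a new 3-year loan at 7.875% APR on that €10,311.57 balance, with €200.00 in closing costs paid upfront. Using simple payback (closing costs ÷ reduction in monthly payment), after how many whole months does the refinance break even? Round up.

Current payment = 12,500 × 8.5%/12 / (1 − (1+0.0070833)^−36) = €394.59.
Refinanced payment = 10,311.57 × 0.0065625 / (1 − (1+0.0065625)^−36) = €322.53.
Monthly savings = €394.59 − €322.53 = €72.06.
Break-even = €200.00 / €72.06 = 2.78 → 3 months.

3 months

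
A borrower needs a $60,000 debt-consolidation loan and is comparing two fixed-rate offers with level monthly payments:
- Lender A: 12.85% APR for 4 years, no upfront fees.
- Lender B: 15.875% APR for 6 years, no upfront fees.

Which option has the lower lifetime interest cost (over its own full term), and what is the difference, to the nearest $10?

Lender A by $16,360

Lender A: at 12.85% the monthly rate is 0.0107083, so the payment is 60,000 × 0.0107083 / (1 − 1.0107083^−48) = $1,605.19.
Total interest on Lender A = 48 × $1,605.19 − $60,000 = $17,049.12.
Lender B: monthly rate = 15.875%/12 = 0.0132292; payment = 60,000 × 0.0132292 / (1 − (1+0.0132292)^−72) = $1,297.38.
Total interest on Lender B = 72 × $1,297.38 − $60,000 = $33,411.36.
Lender A is lower by $16,362.24.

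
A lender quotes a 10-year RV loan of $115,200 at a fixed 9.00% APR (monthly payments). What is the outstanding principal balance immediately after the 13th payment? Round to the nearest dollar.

With monthly rate i = 9%/12 = 0.0075000, the balance after k of n payments is P · [(1+i)^n − (1+i)^k] / [(1+i)^n − 1].
(1+0.0075000)^120 = 2.45135708 and (1+0.0075000)^13 = 1.10201045, so the balance is 115,200 × (2.45135708 − 1.10201045) / (2.45135708 − 1) = $107,103.02.

$107,103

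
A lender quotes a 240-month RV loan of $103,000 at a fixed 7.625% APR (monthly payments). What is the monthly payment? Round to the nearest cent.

$837.65

At 7.625% the monthly rate is 0.0063542, so the payment is 103,000 × 0.0063542 / (1 − 1.0063542^−240) = $837.65.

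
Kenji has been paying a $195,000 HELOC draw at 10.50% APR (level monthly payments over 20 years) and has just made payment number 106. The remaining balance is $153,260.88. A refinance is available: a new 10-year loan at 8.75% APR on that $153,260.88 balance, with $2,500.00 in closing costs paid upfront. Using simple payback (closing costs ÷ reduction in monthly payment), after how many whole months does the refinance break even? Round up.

96 months

Current payment = 195,000 × 10.5%/12 / (1 − (1+0.0087500)^−240) = $1,946.84.
Refinanced payment = 153,260.88 × 0.0072917 / (1 − (1+0.0072917)^−120) = $1,920.77.
Monthly savings = $1,946.84 − $1,920.77 = $26.07.
Break-even = $2,500.00 / $26.07 = 95.90 → 96 months.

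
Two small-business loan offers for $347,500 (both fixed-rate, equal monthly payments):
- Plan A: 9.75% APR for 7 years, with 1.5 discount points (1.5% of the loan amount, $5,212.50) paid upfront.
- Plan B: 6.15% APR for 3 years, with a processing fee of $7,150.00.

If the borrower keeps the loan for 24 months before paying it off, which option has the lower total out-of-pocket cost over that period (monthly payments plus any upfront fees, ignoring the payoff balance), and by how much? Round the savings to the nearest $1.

Plan A: at 9.75% the monthly rate is 0.0081250, so the payment is 347,500 × 0.0081250 / (1 − 1.0081250^−84) = $5,724.12.
Plan B: monthly rate = 6.15%/12 = 0.0051250; payment = 347,500 × 0.0051250 / (1 − (1+0.0051250)^−36) = $10,595.26.
Over 24 months: Plan A costs 24 × $5,724.12 + $5,212.50 = $142,591.38; Plan B costs 24 × $10,595.26 + $7,150.00 = $261,436.24.
Plan A is cheaper by $261,436.24 − $142,591.38 = $118,844.86.

Plan A by $118,845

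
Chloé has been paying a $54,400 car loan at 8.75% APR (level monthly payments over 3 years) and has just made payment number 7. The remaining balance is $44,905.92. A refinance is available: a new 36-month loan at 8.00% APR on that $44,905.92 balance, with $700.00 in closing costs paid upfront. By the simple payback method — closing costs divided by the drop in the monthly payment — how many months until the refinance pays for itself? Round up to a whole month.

3 months

Current payment = 54,400 × 8.75%/12 / (1 − (1+0.0072917)^−36) = $1,723.58.
Refinanced payment = 44,905.92 × 0.0066667 / (1 − (1+0.0066667)^−36) = $1,407.19.
Monthly savings = $1,723.58 − $1,407.19 = $316.39.
Break-even = $700.00 / $316.39 = 2.21 → 3 months.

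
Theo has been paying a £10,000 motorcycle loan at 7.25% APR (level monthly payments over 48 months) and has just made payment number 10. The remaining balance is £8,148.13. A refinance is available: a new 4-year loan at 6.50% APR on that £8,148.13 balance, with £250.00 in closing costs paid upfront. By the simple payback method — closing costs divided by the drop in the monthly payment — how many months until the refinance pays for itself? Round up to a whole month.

Current payment = 10,000 × 7.25%/12 / (1 − (1+0.0060417)^−48) = £240.62.
Refinanced payment = 8,148.13 × 0.0054167 / (1 − (1+0.0054167)^−48) = £193.23.
Monthly savings = £240.62 − £193.23 = £47.39.
Break-even = £250.00 / £47.39 = 5.28 → 6 months.

6 months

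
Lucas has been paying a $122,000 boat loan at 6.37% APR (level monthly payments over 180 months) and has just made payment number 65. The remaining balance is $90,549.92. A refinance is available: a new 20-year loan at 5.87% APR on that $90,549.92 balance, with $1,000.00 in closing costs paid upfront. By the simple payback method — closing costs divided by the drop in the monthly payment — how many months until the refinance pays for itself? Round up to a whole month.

3 months

Current payment = 122,000 × 6.37%/12 / (1 − (1+0.0053083)^−180) = $1,054.05.
Refinanced payment = 90,549.92 × 0.0048917 / (1 − (1+0.0048917)^−240) = $641.96.
Monthly savings = $1,054.05 − $641.96 = $412.09.
Break-even = $1,000.00 / $412.09 = 2.43 → 3 months.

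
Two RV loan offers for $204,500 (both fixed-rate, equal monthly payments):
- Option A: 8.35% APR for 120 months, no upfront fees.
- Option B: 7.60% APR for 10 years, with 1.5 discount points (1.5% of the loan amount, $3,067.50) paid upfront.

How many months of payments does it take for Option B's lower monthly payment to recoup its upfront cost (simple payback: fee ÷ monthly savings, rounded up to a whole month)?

Option A: at 8.35% the monthly rate is 0.0069583, so the payment is 204,500 × 0.0069583 / (1 − 1.0069583^−120) = $2,519.13.
Option B: monthly rate = 7.6%/12 = 0.0063333; payment = 204,500 × 0.0063333 / (1 − (1+0.0063333)^−120) = $2,438.14.
Monthly savings = $2,519.13 − $2,438.14 = $80.99.
Break-even = $3,067.50 / $80.99 = 37.88 → 38 months.

38 months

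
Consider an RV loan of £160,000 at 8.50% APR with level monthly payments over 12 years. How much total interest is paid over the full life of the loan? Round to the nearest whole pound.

£95,757

Monthly rate = 8.5%/12 = 0.0070833; payment = 160,000 × 0.0070833 / (1 − (1+0.0070833)^−144) = £1,776.09.
Total paid = 144 × £1,776.09 = £255,756.96; interest = £255,756.96 − £160,000 = £95,756.96.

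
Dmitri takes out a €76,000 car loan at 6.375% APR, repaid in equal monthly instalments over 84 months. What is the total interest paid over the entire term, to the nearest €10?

At 6.375% the monthly rate is 0.0053125, so the payment is 76,000 × 0.0053125 / (1 − 1.0053125^−84) = €1,123.96.
Total paid = 84 × €1,123.96 = €94,412.64; interest = €94,412.64 − €76,000 = €18,412.64.

€18,410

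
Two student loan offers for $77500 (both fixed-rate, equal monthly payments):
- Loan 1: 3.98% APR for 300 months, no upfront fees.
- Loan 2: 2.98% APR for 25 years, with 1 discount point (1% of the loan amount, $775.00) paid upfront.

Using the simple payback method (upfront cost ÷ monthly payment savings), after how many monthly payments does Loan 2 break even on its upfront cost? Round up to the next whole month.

19 months

Loan 1: monthly rate = 3.98%/12 = 0.0033167; payment = 77,500 × 0.0033167 / (1 − (1+0.0033167)^−300) = $408.22.
Loan 2: at 2.98% the monthly rate is 0.0024833, so the payment is 77,500 × 0.0024833 / (1 − 1.0024833^−300) = $366.71.
Monthly savings = $408.22 − $366.71 = $41.51.
Break-even = $775.00 / $41.51 = 18.67 → 19 months.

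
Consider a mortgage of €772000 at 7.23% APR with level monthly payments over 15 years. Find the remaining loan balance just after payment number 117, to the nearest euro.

€368,073

With monthly rate i = 7.23%/12 = 0.0060250, the balance after k of n payments is P · [(1+i)^n − (1+i)^k] / [(1+i)^n − 1].
(1+0.0060250)^180 = 2.94835093 and (1+0.0060250)^117 = 2.01941912, so the balance is 772,000 × (2.94835093 − 2.01941912) / (2.94835093 − 1) = €368,072.99.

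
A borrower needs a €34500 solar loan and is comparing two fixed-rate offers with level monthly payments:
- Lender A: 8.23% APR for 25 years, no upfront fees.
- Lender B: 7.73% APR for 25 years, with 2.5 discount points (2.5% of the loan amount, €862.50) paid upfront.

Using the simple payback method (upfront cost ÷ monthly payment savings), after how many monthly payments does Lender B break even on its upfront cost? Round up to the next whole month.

76 months

Lender A: monthly rate = 8.23%/12 = 0.0068583; payment = 34,500 × 0.0068583 / (1 − (1+0.0068583)^−300) = €271.55.
Lender B: at 7.73% the monthly rate is 0.0064417, so the payment is 34,500 × 0.0064417 / (1 − 1.0064417^−300) = €260.14.
Monthly savings = €271.55 − €260.14 = €11.41.
Break-even = €862.50 / €11.41 = 75.59 → 76 months.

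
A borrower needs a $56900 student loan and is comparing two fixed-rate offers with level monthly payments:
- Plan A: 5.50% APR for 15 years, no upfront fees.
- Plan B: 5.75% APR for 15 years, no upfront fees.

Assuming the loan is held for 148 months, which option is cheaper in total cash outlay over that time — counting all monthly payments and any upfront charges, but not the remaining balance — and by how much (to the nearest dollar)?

Plan A: at 5.50% the monthly rate is 0.0045833, so the payment is 56,900 × 0.0045833 / (1 − 1.0045833^−180) = $464.92.
Plan B: monthly rate = 5.75%/12 = 0.0047917; payment = 56,900 × 0.0047917 / (1 − (1+0.0047917)^−180) = $472.50.
Over 148 months: Plan A costs 148 × $464.92 = $68,808.16; Plan B costs 148 × $472.50 = $69,930.00.
Plan A is cheaper by $69,930.00 − $68,808.16 = $1,121.84.

Plan A by $1,122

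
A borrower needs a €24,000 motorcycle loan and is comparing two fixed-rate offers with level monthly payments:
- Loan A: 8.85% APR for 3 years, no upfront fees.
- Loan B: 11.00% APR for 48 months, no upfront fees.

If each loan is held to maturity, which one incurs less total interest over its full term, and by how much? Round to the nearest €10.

Loan A: monthly rate = 8.85%/12 = 0.0073750; payment = 24,000 × 0.0073750 / (1 − (1+0.0073750)^−36) = €761.52.
Total interest on Loan A = 36 × €761.52 − €24,000 = €3,414.72.
Loan B: monthly rate = 11%/12 = 0.0091667; payment = 24,000 × 0.0091667 / (1 − (1+0.0091667)^−48) = €620.29.
Total interest on Loan B = 48 × €620.29 − €24,000 = €5,773.92.
Loan A is lower by €2,359.20.

Loan A by €2,360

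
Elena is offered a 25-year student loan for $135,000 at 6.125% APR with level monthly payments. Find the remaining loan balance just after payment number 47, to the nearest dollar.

With monthly rate i = 6.125%/12 = 0.0051042, the balance after k of n payments is P · [(1+i)^n − (1+i)^k] / [(1+i)^n − 1].
(1+0.0051042)^300 = 4.60597959 and (1+0.0051042)^47 = 1.27034139, so the balance is 135,000 × (4.60597959 − 1.27034139) / (4.60597959 − 1) = $124,879.01.

$124,879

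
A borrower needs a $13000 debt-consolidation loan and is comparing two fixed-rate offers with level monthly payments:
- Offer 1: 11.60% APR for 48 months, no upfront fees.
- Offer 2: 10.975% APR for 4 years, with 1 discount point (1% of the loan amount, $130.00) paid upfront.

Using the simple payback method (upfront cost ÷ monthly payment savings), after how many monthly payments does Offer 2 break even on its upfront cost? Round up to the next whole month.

33 months

Offer 1: at 11.60% the monthly rate is 0.0096667, so the payment is 13,000 × 0.0096667 / (1 − 1.0096667^−48) = $339.79.
Offer 2: at 10.975% the monthly rate is 0.0091458, so the payment is 13,000 × 0.0091458 / (1 − 1.0091458^−48) = $335.83.
Monthly savings = $339.79 − $335.83 = $3.96.
Break-even = $130.00 / $3.96 = 32.83 → 33 months.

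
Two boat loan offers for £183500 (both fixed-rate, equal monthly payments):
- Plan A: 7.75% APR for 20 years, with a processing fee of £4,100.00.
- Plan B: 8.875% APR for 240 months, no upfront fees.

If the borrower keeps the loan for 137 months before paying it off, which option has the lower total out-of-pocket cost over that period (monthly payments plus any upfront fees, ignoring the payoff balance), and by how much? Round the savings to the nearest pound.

Plan A: monthly rate = 7.75%/12 = 0.0064583; payment = 183,500 × 0.0064583 / (1 − (1+0.0064583)^−240) = £1,506.44.
Plan B: at 8.875% the monthly rate is 0.0073958, so the payment is 183,500 × 0.0073958 / (1 − 1.0073958^−240) = £1,636.27.
Over 137 months: Plan A costs 137 × £1,506.44 + £4,100.00 = £210,482.28; Plan B costs 137 × £1,636.27 = £224,168.99.
Plan A is cheaper by £224,168.99 − £210,482.28 = £13,686.71.

Plan A by £13,687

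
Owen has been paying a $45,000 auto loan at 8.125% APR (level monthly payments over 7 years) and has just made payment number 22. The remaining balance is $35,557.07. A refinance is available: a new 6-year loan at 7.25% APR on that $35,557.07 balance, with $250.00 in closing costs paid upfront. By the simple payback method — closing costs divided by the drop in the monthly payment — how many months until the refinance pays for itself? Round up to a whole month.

Current payment = 45,000 × 8.125%/12 / (1 − (1+0.0067708)^−84) = $704.19.
Refinanced payment = 35,557.07 × 0.0060417 / (1 − (1+0.0060417)^−72) = $610.49.
Monthly savings = $704.19 − $610.49 = $93.70.
Break-even = $250.00 / $93.70 = 2.67 → 3 months.

3 months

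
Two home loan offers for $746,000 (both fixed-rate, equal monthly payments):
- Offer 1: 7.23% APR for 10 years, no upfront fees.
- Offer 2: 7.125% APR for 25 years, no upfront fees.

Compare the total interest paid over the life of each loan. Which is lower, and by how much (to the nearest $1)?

Offer 1: monthly rate = 7.23%/12 = 0.0060250; payment = 746,000 × 0.0060250 / (1 − (1+0.0060250)^−120) = $8,750.38.
Total interest on Offer 1 = 120 × $8,750.38 − $746,000 = $304,045.60.
Offer 2: at 7.125% the monthly rate is 0.0059375, so the payment is 746,000 × 0.0059375 / (1 − 1.0059375^−300) = $5,332.21.
Total interest on Offer 2 = 300 × $5,332.21 − $746,000 = $853,663.00.
Offer 1 is lower by $549,617.40.

Offer 1 by $549,617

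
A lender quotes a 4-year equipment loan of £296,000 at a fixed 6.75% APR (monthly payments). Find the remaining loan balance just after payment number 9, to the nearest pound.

£246,395

With monthly rate i = 6.75%/12 = 0.0056250, the balance after k of n payments is P · [(1+i)^n − (1+i)^k] / [(1+i)^n − 1].
(1+0.0056250)^48 = 1.30897379 and (1+0.0056250)^9 = 1.05177914, so the balance is 296,000 × (1.30897379 − 1.05177914) / (1.30897379 − 1) = £246,395.06.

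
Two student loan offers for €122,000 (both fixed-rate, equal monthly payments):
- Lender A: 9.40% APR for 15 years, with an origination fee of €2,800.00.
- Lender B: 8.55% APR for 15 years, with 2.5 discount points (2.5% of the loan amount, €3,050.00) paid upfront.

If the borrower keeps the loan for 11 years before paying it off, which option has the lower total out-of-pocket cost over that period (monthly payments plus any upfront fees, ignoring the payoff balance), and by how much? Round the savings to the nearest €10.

Lender B by €7,890

Lender A: monthly rate = 9.4%/12 = 0.0078333; payment = 122,000 × 0.0078333 / (1 − (1+0.0078333)^−180) = €1,266.60.
Lender B: at 8.55% the monthly rate is 0.0071250, so the payment is 122,000 × 0.0071250 / (1 − 1.0071250^−180) = €1,204.96.
Over 132 months: Lender A costs 132 × €1,266.60 + €2,800.00 = €169,991.20; Lender B costs 132 × €1,204.96 + €3,050.00 = €162,104.72.
Lender B is cheaper by €169,991.20 − €162,104.72 = €7,886.48.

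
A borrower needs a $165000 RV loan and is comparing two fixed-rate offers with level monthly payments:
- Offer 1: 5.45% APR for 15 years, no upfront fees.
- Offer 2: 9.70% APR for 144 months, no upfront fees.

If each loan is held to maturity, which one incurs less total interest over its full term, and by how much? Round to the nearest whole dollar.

Offer 1: at 5.45% the monthly rate is 0.0045417, so the payment is 165,000 × 0.0045417 / (1 − 1.0045417^−180) = $1,343.81.
Total interest on Offer 1 = 180 × $1,343.81 − $165,000 = $76,885.80.
Offer 2: at 9.70% the monthly rate is 0.0080833, so the payment is 165,000 × 0.0080833 / (1 − 1.0080833^−144) = $1,943.39.
Total interest on Offer 2 = 144 × $1,943.39 − $165,000 = $114,848.16.
Offer 1 is lower by $37,962.36.

Offer 1 by $37,962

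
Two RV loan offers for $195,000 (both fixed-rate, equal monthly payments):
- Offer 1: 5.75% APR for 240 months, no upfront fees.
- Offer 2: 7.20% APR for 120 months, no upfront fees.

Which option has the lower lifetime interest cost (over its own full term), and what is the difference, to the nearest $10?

Offer 1: monthly rate = 5.75%/12 = 0.0047917; payment = 195,000 × 0.0047917 / (1 − (1+0.0047917)^−240) = $1,369.06.
Total interest on Offer 1 = 240 × $1,369.06 − $195,000 = $133,574.40.
Offer 2: at 7.20% the monthly rate is 0.0060000, so the payment is 195,000 × 0.0060000 / (1 − 1.0060000^−120) = $2,284.27.
Total interest on Offer 2 = 120 × $2,284.27 − $195,000 = $79,112.40.
Offer 2 is lower by $54,462.00.

Offer 2 by $54,460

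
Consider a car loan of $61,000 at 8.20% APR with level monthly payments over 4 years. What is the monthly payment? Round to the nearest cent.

At 8.20% the monthly rate is 0.0068333, so the payment is 61,000 × 0.0068333 / (1 − 1.0068333^−48) = $1,494.92.

$1,494.92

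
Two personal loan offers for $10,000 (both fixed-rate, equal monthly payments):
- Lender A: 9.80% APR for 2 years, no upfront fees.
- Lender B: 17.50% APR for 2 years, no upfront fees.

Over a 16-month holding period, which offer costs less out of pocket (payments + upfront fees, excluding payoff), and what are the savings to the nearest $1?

Lender A: monthly rate = 9.8%/12 = 0.0081667; payment = 10,000 × 0.0081667 / (1 − (1+0.0081667)^−24) = $460.53.
Lender B: monthly rate = 17.5%/12 = 0.0145833; payment = 10,000 × 0.0145833 / (1 − (1+0.0145833)^−24) = $496.83.
Over 16 months: Lender A costs 16 × $460.53 = $7,368.48; Lender B costs 16 × $496.83 = $7,949.28.
Lender A is cheaper by $7,949.28 − $7,368.48 = $580.80.

Lender A by $581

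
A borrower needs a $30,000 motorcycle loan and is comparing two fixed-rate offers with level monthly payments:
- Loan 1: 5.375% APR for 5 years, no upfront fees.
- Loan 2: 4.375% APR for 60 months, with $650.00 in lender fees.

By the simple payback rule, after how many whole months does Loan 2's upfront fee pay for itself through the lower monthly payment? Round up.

48 months

Loan 1: monthly rate = 5.375%/12 = 0.0044792; payment = 30,000 × 0.0044792 / (1 − (1+0.0044792)^−60) = $571.31.
Loan 2: at 4.375% the monthly rate is 0.0036458, so the payment is 30,000 × 0.0036458 / (1 − 1.0036458^−60) = $557.59.
Monthly savings = $571.31 − $557.59 = $13.72.
Break-even = $650.00 / $13.72 = 47.38 → 48 months.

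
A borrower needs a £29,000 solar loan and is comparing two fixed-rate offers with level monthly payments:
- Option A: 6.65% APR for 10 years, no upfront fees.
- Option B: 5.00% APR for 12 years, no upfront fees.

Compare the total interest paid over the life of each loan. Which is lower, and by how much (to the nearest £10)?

Option B by £1,160

Option A: at 6.65% the monthly rate is 0.0055417, so the payment is 29,000 × 0.0055417 / (1 − 1.0055417^−120) = £331.51.
Total interest on Option A = 120 × £331.51 − £29,000 = £10,781.20.
Option B: at 5.00% the monthly rate is 0.0041667, so the payment is 29,000 × 0.0041667 / (1 − 1.0041667^−144) = £268.22.
Total interest on Option B = 144 × £268.22 − £29,000 = £9,623.68.
Option B is lower by £1,157.52.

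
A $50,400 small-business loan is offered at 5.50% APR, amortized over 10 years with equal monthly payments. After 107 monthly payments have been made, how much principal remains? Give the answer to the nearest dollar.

$6,888

With monthly rate i = 5.5%/12 = 0.0045833, the balance after k of n payments is P · [(1+i)^n − (1+i)^k] / [(1+i)^n − 1].
(1+0.0045833)^120 = 1.73107642 and (1+0.0045833)^107 = 1.63116783, so the balance is 50,400 × (1.73107642 − 1.63116783) / (1.73107642 − 1) = $6,887.64.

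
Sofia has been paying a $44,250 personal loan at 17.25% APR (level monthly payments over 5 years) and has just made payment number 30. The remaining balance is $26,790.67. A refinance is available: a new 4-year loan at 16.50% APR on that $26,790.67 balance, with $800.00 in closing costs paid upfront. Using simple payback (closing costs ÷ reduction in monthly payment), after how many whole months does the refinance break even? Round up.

Current payment = 44,250 × 17.25%/12 / (1 − (1+0.0143750)^−60) = $1,105.68.
Refinanced payment = 26,790.67 × 0.0137500 / (1 − (1+0.0137500)^−48) = $766.13.
Monthly savings = $1,105.68 − $766.13 = $339.55.
Break-even = $800.00 / $339.55 = 2.36 → 3 months.

3 months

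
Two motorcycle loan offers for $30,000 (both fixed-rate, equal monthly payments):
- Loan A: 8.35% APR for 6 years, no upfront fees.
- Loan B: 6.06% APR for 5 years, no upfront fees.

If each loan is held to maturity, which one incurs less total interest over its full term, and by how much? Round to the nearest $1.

Loan B by $3,393

Loan A: at 8.35% the monthly rate is 0.0069583, so the payment is 30,000 × 0.0069583 / (1 − 1.0069583^−72) = $531.14.
Total interest on Loan A = 72 × $531.14 − $30,000 = $8,242.08.
Loan B: monthly rate = 6.06%/12 = 0.0050500; payment = 30,000 × 0.0050500 / (1 − (1+0.0050500)^−60) = $580.82.
Total interest on Loan B = 60 × $580.82 − $30,000 = $4,849.20.
Loan B is lower by $3,392.88.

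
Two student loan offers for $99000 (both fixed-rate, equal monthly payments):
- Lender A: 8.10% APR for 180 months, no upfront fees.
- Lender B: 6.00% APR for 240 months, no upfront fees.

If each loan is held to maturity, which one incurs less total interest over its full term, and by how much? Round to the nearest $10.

Lender A: monthly rate = 8.1%/12 = 0.0067500; payment = 99,000 × 0.0067500 / (1 − (1+0.0067500)^−180) = $951.82.
Total interest on Lender A = 180 × $951.82 − $99,000 = $72,327.60.
Lender B: monthly rate = 6%/12 = 0.0050000; payment = 99,000 × 0.0050000 / (1 − (1+0.0050000)^−240) = $709.27.
Total interest on Lender B = 240 × $709.27 − $99,000 = $71,224.80.
Lender B is lower by $1,102.80.

Lender B by $1,100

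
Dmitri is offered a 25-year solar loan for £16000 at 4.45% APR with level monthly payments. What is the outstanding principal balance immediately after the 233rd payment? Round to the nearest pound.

With monthly rate i = 4.45%/12 = 0.0037083, the balance after k of n payments is P · [(1+i)^n − (1+i)^k] / [(1+i)^n − 1].
(1+0.0037083)^300 = 3.03570086 and (1+0.0037083)^233 = 2.36894223, so the balance is 16,000 × (3.03570086 − 2.36894223) / (3.03570086 − 1) = £5,240.52.

£5,241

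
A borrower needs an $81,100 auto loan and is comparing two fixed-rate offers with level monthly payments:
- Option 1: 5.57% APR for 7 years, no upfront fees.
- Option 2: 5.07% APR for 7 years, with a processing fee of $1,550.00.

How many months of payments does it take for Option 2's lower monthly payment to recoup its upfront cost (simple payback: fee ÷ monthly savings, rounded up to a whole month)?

Option 1: monthly rate = 5.57%/12 = 0.0046417; payment = 81,100 × 0.0046417 / (1 − (1+0.0046417)^−84) = $1,168.11.
Option 2: monthly rate = 5.07%/12 = 0.0042250; payment = 81,100 × 0.0042250 / (1 − (1+0.0042250)^−84) = $1,148.93.
Monthly savings = $1,168.11 − $1,148.93 = $19.18.
Break-even = $1,550.00 / $19.18 = 80.81 → 81 months.

81 months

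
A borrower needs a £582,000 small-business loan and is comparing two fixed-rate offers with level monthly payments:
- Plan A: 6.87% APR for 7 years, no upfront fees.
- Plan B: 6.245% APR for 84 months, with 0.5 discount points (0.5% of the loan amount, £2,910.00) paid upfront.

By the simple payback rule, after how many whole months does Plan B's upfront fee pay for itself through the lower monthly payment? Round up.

17 months

Plan A: at 6.87% the monthly rate is 0.0057250, so the payment is 582,000 × 0.0057250 / (1 − 1.0057250^−84) = £8,747.00.
Plan B: monthly rate = 6.245%/12 = 0.0052042; payment = 582,000 × 0.0052042 / (1 − (1+0.0052042)^−84) = £8,570.70.
Monthly savings = £8,747.00 − £8,570.70 = £176.30.
Break-even = £2,910.00 / £176.30 = 16.51 → 17 months.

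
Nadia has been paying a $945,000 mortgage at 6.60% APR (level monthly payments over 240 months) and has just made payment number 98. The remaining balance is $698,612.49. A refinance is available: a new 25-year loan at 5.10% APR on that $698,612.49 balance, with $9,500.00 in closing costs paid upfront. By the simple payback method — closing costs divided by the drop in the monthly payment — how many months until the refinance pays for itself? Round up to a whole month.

Current payment = 945,000 × 6.6%/12 / (1 − (1+0.0055000)^−240) = $7,101.41.
Refinanced payment = 698,612.49 × 0.0042500 / (1 − (1+0.0042500)^−300) = $4,124.83.
Monthly savings = $7,101.41 − $4,124.83 = $2,976.58.
Break-even = $9,500.00 / $2,976.58 = 3.19 → 4 months.

4 months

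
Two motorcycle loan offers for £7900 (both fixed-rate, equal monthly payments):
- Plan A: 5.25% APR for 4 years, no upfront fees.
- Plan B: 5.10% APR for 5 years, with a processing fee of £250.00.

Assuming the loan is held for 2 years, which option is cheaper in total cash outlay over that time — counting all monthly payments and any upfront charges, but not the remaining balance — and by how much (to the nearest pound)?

Plan B by £551

Plan A: monthly rate = 5.25%/12 = 0.0043750; payment = 7,900 × 0.0043750 / (1 − (1+0.0043750)^−48) = £182.83.
Plan B: monthly rate = 5.1%/12 = 0.0042500; payment = 7,900 × 0.0042500 / (1 − (1+0.0042500)^−60) = £149.44.
Over 24 months: Plan A costs 24 × £182.83 = £4,387.92; Plan B costs 24 × £149.44 + £250.00 = £3,836.56.
Plan B is cheaper by £4,387.92 − £3,836.56 = £551.36.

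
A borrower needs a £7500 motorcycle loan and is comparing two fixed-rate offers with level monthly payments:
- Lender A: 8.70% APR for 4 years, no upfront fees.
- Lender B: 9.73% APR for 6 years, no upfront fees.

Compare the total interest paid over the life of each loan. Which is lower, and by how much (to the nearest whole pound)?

Lender A by £1,023

Lender A: at 8.70% the monthly rate is 0.0072500, so the payment is 7,500 × 0.0072500 / (1 − 1.0072500^−48) = £185.57.
Total interest on Lender A = 48 × £185.57 − £7,500 = £1,407.36.
Lender B: at 9.73% the monthly rate is 0.0081083, so the payment is 7,500 × 0.0081083 / (1 − 1.0081083^−72) = £137.92.
Total interest on Lender B = 72 × £137.92 − £7,500 = £2,430.24.
Lender A is lower by £1,022.88.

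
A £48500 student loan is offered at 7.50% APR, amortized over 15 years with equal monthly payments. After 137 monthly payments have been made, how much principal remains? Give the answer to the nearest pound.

£16,907

With monthly rate i = 7.5%/12 = 0.0062500, the balance after k of n payments is P · [(1+i)^n − (1+i)^k] / [(1+i)^n − 1].
(1+0.0062500)^180 = 3.06945173 and (1+0.0062500)^137 = 2.34805028, so the balance is 48,500 × (3.06945173 − 2.34805028) / (3.06945173 − 1) = £16,906.88.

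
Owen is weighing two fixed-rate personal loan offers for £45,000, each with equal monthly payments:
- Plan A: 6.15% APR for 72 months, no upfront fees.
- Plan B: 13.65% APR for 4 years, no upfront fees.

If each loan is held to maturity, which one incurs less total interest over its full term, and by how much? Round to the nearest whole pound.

Plan A by £4,721

Plan A: monthly rate = 6.15%/12 = 0.0051250; payment = 45,000 × 0.0051250 / (1 − (1+0.0051250)^−72) = £748.97.
Total interest on Plan A = 72 × £748.97 − £45,000 = £8,925.84.
Plan B: at 13.65% the monthly rate is 0.0113750, so the payment is 45,000 × 0.0113750 / (1 − 1.0113750^−48) = £1,221.81.
Total interest on Plan B = 48 × £1,221.81 − £45,000 = £13,646.88.
Plan A is lower by £4,721.04.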